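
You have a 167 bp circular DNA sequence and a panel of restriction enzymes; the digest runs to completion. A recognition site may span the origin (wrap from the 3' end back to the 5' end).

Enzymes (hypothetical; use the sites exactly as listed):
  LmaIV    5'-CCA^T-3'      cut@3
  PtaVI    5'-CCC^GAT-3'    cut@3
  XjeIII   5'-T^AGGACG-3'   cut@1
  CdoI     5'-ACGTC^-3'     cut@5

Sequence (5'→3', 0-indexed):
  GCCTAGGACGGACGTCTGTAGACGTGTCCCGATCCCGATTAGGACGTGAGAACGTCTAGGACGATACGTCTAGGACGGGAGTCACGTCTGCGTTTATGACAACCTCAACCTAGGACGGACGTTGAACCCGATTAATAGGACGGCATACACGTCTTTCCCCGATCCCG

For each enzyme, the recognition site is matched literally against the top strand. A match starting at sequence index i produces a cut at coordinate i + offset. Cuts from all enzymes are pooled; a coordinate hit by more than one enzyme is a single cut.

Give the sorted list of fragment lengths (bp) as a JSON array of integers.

Per-enzyme occurrences:
  LmaIV (CCAT, off=3): no sites
  PtaVI (CCCGAT, off=3): starts [27, 33, 126, 157] → cuts [30, 36, 129, 160]
  XjeIII (TAGGACG, off=1): starts [3, 39, 56, 70, 110, 135] → cuts [4, 40, 57, 71, 111, 136]
  CdoI (ACGTC, off=5): starts [11, 51, 65, 83, 148] → cuts [16, 56, 70, 88, 153]

All cut coordinates (distinct, sorted): [4, 16, 30, 36, 40, 56, 57, 70, 71, 88, 111, 129, 136, 153, 160]

Fragments:
  4→16: 12 bp
  16→30: 14 bp
  30→36: 6 bp
  36→40: 4 bp
  40→56: 16 bp
  56→57: 1 bp
  57→70: 13 bp
  70→71: 1 bp
  71→88: 17 bp
  88→111: 23 bp
  111→129: 18 bp
  129→136: 7 bp
  136→153: 17 bp
  153→160: 7 bp
  160→4 (wrap): 167-160+4 = 11 bp

[1,1,4,6,7,7,11,12,13,14,16,17,17,18,23]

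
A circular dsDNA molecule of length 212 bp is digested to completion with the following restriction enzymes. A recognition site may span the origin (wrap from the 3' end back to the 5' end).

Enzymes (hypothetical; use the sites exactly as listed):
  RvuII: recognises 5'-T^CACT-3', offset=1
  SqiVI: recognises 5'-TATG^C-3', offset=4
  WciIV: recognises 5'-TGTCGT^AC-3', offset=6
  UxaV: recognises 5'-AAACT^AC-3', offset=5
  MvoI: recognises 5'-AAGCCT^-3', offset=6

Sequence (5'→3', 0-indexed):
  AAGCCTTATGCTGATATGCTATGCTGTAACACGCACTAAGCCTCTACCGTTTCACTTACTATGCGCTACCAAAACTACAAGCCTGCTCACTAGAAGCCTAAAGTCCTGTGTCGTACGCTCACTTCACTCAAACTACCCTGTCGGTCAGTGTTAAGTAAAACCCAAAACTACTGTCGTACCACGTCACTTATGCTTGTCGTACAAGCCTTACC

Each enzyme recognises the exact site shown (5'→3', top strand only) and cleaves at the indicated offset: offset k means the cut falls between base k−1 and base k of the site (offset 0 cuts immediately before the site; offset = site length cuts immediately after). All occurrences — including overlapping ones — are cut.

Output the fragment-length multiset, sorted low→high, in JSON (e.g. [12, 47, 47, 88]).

[3,4,5,5,5,7,8,8,8,8,8,8,9,10,10,11,12,13,15,20,35]

Per-enzyme occurrences:
  RvuII TCACT/1: at [51, 86, 118, 123, 183] ⇒ [52, 87, 119, 124, 184]
  SqiVI TATGC/4: at [6, 14, 19, 59, 188] ⇒ [10, 18, 23, 63, 192]
  WciIV TGTCGTAC/6: at [108, 171, 194] ⇒ [114, 177, 200]
  UxaV AAACTAC/5: at [71, 129, 164] ⇒ [76, 134, 169]
  MvoI AAGCCT/6: at [0, 37, 78, 93, 202] ⇒ [6, 43, 84, 99, 208]

Pooled cuts: [6, 10, 18, 23, 43, 52, 63, 76, 84, 87, 99, 114, 119, 124, 134, 169, 177, 184, 192, 200, 208]

Fragments:
  6→10: 4 bp
  10→18: 8 bp
  18→23: 5 bp
  23→43: 20 bp
  43→52: 9 bp
  52→63: 11 bp
  63→76: 13 bp
  76→84: 8 bp
  84→87: 3 bp
  87→99: 12 bp
  99→114: 15 bp
  114→119: 5 bp
  119→124: 5 bp
  124→134: 10 bp
  134→169: 35 bp
  169→177: 8 bp
  177→184: 7 bp
  184→192: 8 bp
  192→200: 8 bp
  200→208: 8 bp
  208→6 (wrap): 212-208+6 = 10 bp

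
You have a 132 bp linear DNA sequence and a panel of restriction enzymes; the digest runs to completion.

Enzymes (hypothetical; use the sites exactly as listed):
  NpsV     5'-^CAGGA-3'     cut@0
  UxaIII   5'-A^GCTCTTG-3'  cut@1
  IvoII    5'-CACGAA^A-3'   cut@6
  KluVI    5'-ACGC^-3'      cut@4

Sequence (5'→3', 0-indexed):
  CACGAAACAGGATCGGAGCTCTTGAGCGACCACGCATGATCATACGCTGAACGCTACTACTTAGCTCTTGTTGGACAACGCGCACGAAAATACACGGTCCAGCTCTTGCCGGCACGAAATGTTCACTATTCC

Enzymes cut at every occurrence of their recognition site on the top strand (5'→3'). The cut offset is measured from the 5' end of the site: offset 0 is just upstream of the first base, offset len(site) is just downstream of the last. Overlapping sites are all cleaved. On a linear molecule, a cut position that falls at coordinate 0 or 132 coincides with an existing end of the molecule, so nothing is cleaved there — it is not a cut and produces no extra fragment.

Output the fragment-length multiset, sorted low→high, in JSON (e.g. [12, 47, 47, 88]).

Scan for sites:
  NpsV CAGGA/0: at [7] ⇒ [7]
  UxaIII AGCTCTTG/1: at [16, 62, 100] ⇒ [17, 63, 101]
  IvoII CACGAAA/6: at [0, 82, 112] ⇒ [6, 88, 118]
  KluVI ACGC/4: at [31, 43, 50, 77] ⇒ [35, 47, 54, 81]

All cut coordinates (distinct, sorted): [6, 7, 17, 35, 47, 54, 63, 81, 88, 101, 118]

Fragments:
  [0,6): 6 bp
  [6,7): 1 bp
  [7,17): 10 bp
  [17,35): 18 bp
  [35,47): 12 bp
  [47,54): 7 bp
  [54,63): 9 bp
  [63,81): 18 bp
  [81,88): 7 bp
  [88,101): 13 bp
  [101,118): 17 bp
  [118,132): 14 bp

[1,6,7,7,9,10,12,13,14,17,18,18]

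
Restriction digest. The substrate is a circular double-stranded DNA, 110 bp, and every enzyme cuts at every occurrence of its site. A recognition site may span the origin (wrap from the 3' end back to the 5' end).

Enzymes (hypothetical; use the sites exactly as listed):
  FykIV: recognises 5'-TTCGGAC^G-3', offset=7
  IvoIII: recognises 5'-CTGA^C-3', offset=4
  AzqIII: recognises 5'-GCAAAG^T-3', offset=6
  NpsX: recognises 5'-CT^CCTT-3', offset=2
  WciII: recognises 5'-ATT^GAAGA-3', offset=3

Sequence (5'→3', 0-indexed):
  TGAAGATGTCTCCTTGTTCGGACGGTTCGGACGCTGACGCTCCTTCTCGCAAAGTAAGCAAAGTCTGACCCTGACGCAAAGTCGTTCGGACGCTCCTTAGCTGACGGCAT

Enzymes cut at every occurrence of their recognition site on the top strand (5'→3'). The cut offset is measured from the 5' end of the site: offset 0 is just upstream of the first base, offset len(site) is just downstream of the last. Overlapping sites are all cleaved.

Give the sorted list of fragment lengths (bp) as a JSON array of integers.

Site scan:
  FykIV TTCGGACG/7: at [16, 25, 84] ⇒ [23, 32, 91]
  IvoIII CTGAC/4: at [33, 64, 70, 100] ⇒ [37, 68, 74, 104]
  AzqIII GCAAAGT/6: at [48, 57, 75] ⇒ [54, 63, 81]
  NpsX CTCCTT/2: at [9, 39, 92] ⇒ [11, 41, 94]
  WciII ATTGAAGA/3: at [108] ⇒ [1]

All cut coordinates (distinct, sorted): [1, 11, 23, 32, 37, 41, 54, 63, 68, 74, 81, 91, 94, 104]

Fragments:
  1→11: 10 bp
  11→23: 12 bp
  23→32: 9 bp
  32→37: 5 bp
  37→41: 4 bp
  41→54: 13 bp
  54→63: 9 bp
  63→68: 5 bp
  68→74: 6 bp
  74→81: 7 bp
  81→91: 10 bp
  91→94: 3 bp
  94→104: 10 bp
  104→1 (wrap): 110-104+1 = 7 bp

[3,4,5,5,6,7,7,9,9,10,10,10,12,13]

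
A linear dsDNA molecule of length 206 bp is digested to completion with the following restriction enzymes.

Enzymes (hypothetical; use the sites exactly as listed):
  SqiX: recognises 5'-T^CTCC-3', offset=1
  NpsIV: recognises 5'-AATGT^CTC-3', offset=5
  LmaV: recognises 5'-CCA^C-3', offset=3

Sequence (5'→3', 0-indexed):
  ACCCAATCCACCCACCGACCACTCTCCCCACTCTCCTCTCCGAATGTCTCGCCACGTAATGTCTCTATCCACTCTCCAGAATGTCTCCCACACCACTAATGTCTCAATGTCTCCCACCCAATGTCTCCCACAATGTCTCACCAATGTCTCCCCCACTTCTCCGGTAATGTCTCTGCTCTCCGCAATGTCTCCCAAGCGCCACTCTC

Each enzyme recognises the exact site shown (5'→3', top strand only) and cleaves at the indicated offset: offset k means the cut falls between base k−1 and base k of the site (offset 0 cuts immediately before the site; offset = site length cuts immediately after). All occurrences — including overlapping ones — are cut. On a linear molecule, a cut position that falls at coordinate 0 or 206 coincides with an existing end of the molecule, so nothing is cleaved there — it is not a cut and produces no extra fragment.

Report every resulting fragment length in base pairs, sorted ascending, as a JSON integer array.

Site scan:
  SqiX (TCTCC, off=1): starts [22, 31, 36, 72, 83, 109, 123, 146, 157, 176, 187] → cuts [23, 32, 37, 73, 84, 110, 124, 147, 158, 177, 188]
  NpsIV (AATGTCTC, off=5): starts [42, 57, 79, 97, 105, 119, 131, 142, 165, 183] → cuts [47, 62, 84, 102, 110, 124, 136, 147, 170, 188]
  LmaV (CCAC, off=3): starts [7, 11, 18, 27, 51, 68, 87, 92, 113, 127, 152, 198] → cuts [10, 14, 21, 30, 54, 71, 90, 95, 116, 130, 155, 201]

All cut coordinates (distinct, sorted): [10, 14, 21, 23, 30, 32, 37, 47, 54, 62, 71, 73, 84, 90, 95, 102, 110, 116, 124, 130, 136, 147, 155, 158, 170, 177, 188, 201]

Fragment lengths:
  [0,10): 10 bp
  [10,14): 4 bp
  [14,21): 7 bp
  [21,23): 2 bp
  [23,30): 7 bp
  [30,32): 2 bp
  [32,37): 5 bp
  [37,47): 10 bp
  [47,54): 7 bp
  [54,62): 8 bp
  [62,71): 9 bp
  [71,73): 2 bp
  [73,84): 11 bp
  [84,90): 6 bp
  [90,95): 5 bp
  [95,102): 7 bp
  [102,110): 8 bp
  [110,116): 6 bp
  [116,124): 8 bp
  [124,130): 6 bp
  [130,136): 6 bp
  [136,147): 11 bp
  [147,155): 8 bp
  [155,158): 3 bp
  [158,170): 12 bp
  [170,177): 7 bp
  [177,188): 11 bp
  [188,201): 13 bp
  [201,206): 5 bp

[2,2,2,3,4,5,5,5,6,6,6,6,7,7,7,7,7,8,8,8,8,9,10,10,11,11,11,12,13]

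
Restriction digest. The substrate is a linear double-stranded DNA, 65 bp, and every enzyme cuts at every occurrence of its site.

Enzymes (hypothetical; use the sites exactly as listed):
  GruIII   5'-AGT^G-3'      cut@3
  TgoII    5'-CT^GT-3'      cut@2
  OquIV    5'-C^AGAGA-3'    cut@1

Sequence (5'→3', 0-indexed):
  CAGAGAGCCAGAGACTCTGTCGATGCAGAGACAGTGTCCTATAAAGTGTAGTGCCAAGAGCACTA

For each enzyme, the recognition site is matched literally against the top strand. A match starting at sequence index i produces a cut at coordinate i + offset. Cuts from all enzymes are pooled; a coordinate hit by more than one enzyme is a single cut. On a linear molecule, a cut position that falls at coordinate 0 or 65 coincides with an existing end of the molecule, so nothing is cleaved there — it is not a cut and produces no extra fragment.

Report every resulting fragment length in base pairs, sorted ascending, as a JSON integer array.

[1,5,8,8,9,9,12,13]

Scan for sites:
  GruIII (AGTG, off=3): starts [32, 44, 49] → cuts [35, 47, 52]
  TgoII (CTGT, off=2): starts [16] → cuts [18]
  OquIV (CAGAGA, off=1): starts [0, 8, 25] → cuts [1, 9, 26]

All cut coordinates (distinct, sorted): [1, 9, 18, 26, 35, 47, 52]

Fragments:
  [0,1): 1 bp
  [1,9): 8 bp
  [9,18): 9 bp
  [18,26): 8 bp
  [26,35): 9 bp
  [35,47): 12 bp
  [47,52): 5 bp
  [52,65): 13 bp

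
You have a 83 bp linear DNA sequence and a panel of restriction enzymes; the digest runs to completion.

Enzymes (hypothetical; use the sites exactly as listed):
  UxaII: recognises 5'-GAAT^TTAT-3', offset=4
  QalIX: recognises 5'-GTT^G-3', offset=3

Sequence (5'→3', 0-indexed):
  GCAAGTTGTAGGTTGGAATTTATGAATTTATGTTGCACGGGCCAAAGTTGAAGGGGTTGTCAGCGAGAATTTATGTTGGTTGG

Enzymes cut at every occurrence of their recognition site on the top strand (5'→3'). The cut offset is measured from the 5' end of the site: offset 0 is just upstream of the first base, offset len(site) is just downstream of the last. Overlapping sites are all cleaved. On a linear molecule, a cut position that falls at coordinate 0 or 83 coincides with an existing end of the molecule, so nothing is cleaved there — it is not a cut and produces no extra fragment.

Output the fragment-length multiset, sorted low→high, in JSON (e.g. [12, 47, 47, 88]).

Site scan:
  UxaII (GAATTTAT, off=4): starts [15, 23, 66] → cuts [19, 27, 70]
  QalIX (GTTG, off=3): starts [4, 11, 31, 46, 55, 74, 78] → cuts [7, 14, 34, 49, 58, 77, 81]

All cut coordinates (distinct, sorted): [7, 14, 19, 27, 34, 49, 58, 70, 77, 81]

Fragments:
  [0,7): 7 bp
  [7,14): 7 bp
  [14,19): 5 bp
  [19,27): 8 bp
  [27,34): 7 bp
  [34,49): 15 bp
  [49,58): 9 bp
  [58,70): 12 bp
  [70,77): 7 bp
  [77,81): 4 bp
  [81,83): 2 bp

[2,4,5,7,7,7,7,8,9,12,15]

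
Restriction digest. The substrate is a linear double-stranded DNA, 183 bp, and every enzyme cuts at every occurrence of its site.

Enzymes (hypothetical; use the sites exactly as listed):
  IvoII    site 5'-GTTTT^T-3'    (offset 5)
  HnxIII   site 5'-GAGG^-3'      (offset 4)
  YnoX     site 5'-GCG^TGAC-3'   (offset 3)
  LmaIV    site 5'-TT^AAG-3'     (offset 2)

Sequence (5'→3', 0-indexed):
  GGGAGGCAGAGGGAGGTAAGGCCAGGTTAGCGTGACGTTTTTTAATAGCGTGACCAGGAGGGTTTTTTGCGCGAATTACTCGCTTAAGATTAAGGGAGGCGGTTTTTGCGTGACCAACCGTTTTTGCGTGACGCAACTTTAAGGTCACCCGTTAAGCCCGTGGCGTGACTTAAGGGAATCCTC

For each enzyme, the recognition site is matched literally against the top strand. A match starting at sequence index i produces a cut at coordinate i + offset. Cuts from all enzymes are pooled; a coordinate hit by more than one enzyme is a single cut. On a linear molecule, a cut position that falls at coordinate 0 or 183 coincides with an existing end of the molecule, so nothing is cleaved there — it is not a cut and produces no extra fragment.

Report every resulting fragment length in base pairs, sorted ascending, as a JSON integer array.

[4,4,4,5,6,6,6,6,7,8,9,9,11,12,12,12,13,14,16,19]

Per-enzyme occurrences:
  IvoII (GTTTTT, off=5): starts [36, 61, 101, 119] → cuts [41, 66, 106, 124]
  HnxIII (GAGG, off=4): starts [2, 8, 12, 57, 95] → cuts [6, 12, 16, 61, 99]
  YnoX (GCGTGAC, off=3): starts [29, 47, 107, 125, 162] → cuts [32, 50, 110, 128, 165]
  LmaIV (TTAAG, off=2): starts [83, 89, 138, 151, 169] → cuts [85, 91, 140, 153, 171]

Pooled cuts: [6, 12, 16, 32, 41, 50, 61, 66, 85, 91, 99, 106, 110, 124, 128, 140, 153, 165, 171]

Fragment lengths:
  [0,6): 6 bp
  [6,12): 6 bp
  [12,16): 4 bp
  [16,32): 16 bp
  [32,41): 9 bp
  [41,50): 9 bp
  [50,61): 11 bp
  [61,66): 5 bp
  [66,85): 19 bp
  [85,91): 6 bp
  [91,99): 8 bp
  [99,106): 7 bp
  [106,110): 4 bp
  [110,124): 14 bp
  [124,128): 4 bp
  [128,140): 12 bp
  [140,153): 13 bp
  [153,165): 12 bp
  [165,171): 6 bp
  [171,183): 12 bp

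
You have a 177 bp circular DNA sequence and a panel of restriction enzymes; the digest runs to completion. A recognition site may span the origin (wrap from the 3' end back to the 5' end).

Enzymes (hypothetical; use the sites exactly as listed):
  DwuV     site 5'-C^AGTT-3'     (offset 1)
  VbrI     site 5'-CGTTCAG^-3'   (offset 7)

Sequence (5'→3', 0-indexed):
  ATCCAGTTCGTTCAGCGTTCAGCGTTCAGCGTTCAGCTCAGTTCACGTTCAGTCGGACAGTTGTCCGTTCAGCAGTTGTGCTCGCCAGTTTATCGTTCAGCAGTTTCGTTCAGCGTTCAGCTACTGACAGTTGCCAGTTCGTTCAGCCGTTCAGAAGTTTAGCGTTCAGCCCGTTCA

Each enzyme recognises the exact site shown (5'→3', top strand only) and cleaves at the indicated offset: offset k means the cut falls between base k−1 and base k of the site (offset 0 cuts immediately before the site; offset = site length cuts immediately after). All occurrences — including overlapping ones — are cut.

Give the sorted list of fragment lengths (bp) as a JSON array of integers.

[1,1,3,6,7,7,7,7,7,8,8,11,11,12,12,13,13,14,14,15]

Per-enzyme occurrences:
  DwuV (CAGTT, off=1): starts [3, 38, 57, 72, 85, 100, 127, 134] → cuts [4, 39, 58, 73, 86, 101, 128, 135]
  VbrI (CGTTCAG, off=7): starts [8, 15, 22, 29, 45, 65, 93, 106, 113, 139, 147, 162] → cuts [15, 22, 29, 36, 52, 72, 100, 113, 120, 146, 154, 169]

Pooled cuts: [4, 15, 22, 29, 36, 39, 52, 58, 72, 73, 86, 100, 101, 113, 120, 128, 135, 146, 154, 169]

Fragments:
  4→15: 11 bp
  15→22: 7 bp
  22→29: 7 bp
  29→36: 7 bp
  36→39: 3 bp
  39→52: 13 bp
  52→58: 6 bp
  58→72: 14 bp
  72→73: 1 bp
  73→86: 13 bp
  86→100: 14 bp
  100→101: 1 bp
  101→113: 12 bp
  113→120: 7 bp
  120→128: 8 bp
  128→135: 7 bp
  135→146: 11 bp
  146→154: 8 bp
  154→169: 15 bp
  169→4 (wrap): 177-169+4 = 12 bp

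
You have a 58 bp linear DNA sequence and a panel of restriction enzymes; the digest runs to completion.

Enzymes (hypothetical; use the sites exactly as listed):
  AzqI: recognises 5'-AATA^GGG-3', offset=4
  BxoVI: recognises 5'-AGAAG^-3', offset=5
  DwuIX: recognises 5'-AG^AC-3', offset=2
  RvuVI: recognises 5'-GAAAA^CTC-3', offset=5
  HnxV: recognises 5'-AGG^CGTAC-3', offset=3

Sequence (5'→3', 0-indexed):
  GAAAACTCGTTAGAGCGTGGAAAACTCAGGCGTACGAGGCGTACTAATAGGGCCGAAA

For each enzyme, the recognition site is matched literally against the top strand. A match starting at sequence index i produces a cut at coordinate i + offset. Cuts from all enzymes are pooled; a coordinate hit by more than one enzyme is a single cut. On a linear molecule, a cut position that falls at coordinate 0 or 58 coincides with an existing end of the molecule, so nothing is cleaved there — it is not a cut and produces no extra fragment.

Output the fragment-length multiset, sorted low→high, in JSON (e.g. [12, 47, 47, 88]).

[5,6,9,9,10,19]

Scan for sites:
  AzqI AATAGGG/4: at [45] ⇒ [49]
  BxoVI (AGAAG, off=5): no sites
  DwuIX (AGAC, off=2): no sites
  RvuVI GAAAACTC/5: at [0, 19] ⇒ [5, 24]
  HnxV AGGCGTAC/3: at [27, 36] ⇒ [30, 39]

Pooled cuts: [5, 24, 30, 39, 49]

Fragment lengths:
  [0,5): 5 bp
  [5,24): 19 bp
  [24,30): 6 bp
  [30,39): 9 bp
  [39,49): 10 bp
  [49,58): 9 bp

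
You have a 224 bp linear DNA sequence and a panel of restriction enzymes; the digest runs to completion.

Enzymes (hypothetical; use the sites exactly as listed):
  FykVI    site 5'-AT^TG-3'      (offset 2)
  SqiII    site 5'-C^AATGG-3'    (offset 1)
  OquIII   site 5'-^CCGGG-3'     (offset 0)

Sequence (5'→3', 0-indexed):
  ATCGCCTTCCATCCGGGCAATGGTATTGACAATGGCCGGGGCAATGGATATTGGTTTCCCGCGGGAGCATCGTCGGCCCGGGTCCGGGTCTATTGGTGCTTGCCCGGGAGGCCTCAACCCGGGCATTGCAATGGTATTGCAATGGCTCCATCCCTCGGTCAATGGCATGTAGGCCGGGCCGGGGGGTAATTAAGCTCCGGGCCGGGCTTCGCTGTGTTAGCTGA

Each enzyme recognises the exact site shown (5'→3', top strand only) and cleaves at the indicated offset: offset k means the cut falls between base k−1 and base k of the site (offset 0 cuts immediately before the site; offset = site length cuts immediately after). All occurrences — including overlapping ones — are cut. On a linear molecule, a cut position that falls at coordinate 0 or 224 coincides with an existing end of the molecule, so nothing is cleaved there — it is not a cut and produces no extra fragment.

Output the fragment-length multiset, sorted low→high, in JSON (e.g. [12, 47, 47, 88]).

[3,3,4,5,5,5,6,6,7,8,8,8,9,10,10,12,13,15,18,20,23,26]

Scan for sites:
  FykVI ATTG/2: at [24, 49, 91, 124, 135] ⇒ [26, 51, 93, 126, 137]
  SqiII CAATGG/1: at [17, 29, 41, 128, 139, 159] ⇒ [18, 30, 42, 129, 140, 160]
  OquIII CCGGG/0: at [12, 35, 77, 83, 103, 118, 173, 178, 196, 201] ⇒ [12, 35, 77, 83, 103, 118, 173, 178, 196, 201]

Pooled cuts: [12, 18, 26, 30, 35, 42, 51, 77, 83, 93, 103, 118, 126, 129, 137, 140, 160, 173, 178, 196, 201]

Fragments:
  [0,12): 12 bp
  [12,18): 6 bp
  [18,26): 8 bp
  [26,30): 4 bp
  [30,35): 5 bp
  [35,42): 7 bp
  [42,51): 9 bp
  [51,77): 26 bp
  [77,83): 6 bp
  [83,93): 10 bp
  [93,103): 10 bp
  [103,118): 15 bp
  [118,126): 8 bp
  [126,129): 3 bp
  [129,137): 8 bp
  [137,140): 3 bp
  [140,160): 20 bp
  [160,173): 13 bp
  [173,178): 5 bp
  [178,196): 18 bp
  [196,201): 5 bp
  [201,224): 23 bp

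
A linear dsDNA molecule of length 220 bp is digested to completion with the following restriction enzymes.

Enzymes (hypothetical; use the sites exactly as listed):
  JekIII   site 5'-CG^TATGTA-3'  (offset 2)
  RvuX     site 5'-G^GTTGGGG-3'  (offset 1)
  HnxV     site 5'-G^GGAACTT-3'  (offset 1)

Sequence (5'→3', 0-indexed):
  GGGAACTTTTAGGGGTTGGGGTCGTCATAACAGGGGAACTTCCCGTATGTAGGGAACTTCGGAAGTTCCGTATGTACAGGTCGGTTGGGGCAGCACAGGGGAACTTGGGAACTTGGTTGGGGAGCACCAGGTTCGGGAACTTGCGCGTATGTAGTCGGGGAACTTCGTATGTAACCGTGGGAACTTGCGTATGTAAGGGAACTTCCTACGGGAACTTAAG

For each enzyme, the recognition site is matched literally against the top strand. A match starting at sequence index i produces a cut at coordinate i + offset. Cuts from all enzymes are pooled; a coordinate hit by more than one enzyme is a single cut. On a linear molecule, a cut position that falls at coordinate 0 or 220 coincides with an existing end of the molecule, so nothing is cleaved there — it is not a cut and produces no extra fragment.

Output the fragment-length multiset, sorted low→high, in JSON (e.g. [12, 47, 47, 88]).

[1,7,8,8,8,9,10,10,11,11,12,12,13,13,13,16,18,20,20]

Site scan:
  JekIII (CGTATGTA, off=2): starts [43, 68, 145, 165, 187] → cuts [45, 70, 147, 167, 189]
  RvuX (GGTTGGGG, off=1): starts [13, 82, 114] → cuts [14, 83, 115]
  HnxV (GGGAACTT, off=1): starts [0, 33, 51, 98, 106, 134, 157, 178, 196, 209] → cuts [1, 34, 52, 99, 107, 135, 158, 179, 197, 210]

Pooled cuts: [1, 14, 34, 45, 52, 70, 83, 99, 107, 115, 135, 147, 158, 167, 179, 189, 197, 210]

Fragments:
  [0,1): 1 bp
  [1,14): 13 bp
  [14,34): 20 bp
  [34,45): 11 bp
  [45,52): 7 bp
  [52,70): 18 bp
  [70,83): 13 bp
  [83,99): 16 bp
  [99,107): 8 bp
  [107,115): 8 bp
  [115,135): 20 bp
  [135,147): 12 bp
  [147,158): 11 bp
  [158,167): 9 bp
  [167,179): 12 bp
  [179,189): 10 bp
  [189,197): 8 bp
  [197,210): 13 bp
  [210,220): 10 bp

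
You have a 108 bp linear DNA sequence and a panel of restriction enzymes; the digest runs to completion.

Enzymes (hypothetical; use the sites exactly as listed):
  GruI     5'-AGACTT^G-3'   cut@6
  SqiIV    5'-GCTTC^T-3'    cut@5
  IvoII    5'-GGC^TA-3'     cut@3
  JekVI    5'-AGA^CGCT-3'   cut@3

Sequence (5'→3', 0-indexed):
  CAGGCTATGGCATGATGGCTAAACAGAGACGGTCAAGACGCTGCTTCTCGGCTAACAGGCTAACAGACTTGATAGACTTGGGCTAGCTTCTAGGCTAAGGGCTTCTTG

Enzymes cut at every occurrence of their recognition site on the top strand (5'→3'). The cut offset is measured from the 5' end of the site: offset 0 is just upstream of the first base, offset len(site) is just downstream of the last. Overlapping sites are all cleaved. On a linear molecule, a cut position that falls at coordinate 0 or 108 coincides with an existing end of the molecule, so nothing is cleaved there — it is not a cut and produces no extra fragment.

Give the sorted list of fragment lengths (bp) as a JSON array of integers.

[3,4,5,5,5,7,8,9,9,10,10,14,19]

Site scan:
  GruI (AGACTTG, off=6): starts [64, 73] → cuts [70, 79]
  SqiIV (GCTTCT, off=5): starts [42, 85, 100] → cuts [47, 90, 105]
  IvoII (GGCTA, off=3): starts [2, 16, 49, 57, 80, 92] → cuts [5, 19, 52, 60, 83, 95]
  JekVI (AGACGCT, off=3): starts [35] → cuts [38]

Pooled cuts: [5, 19, 38, 47, 52, 60, 70, 79, 83, 90, 95, 105]

Fragments:
  [0,5): 5 bp
  [5,19): 14 bp
  [19,38): 19 bp
  [38,47): 9 bp
  [47,52): 5 bp
  [52,60): 8 bp
  [60,70): 10 bp
  [70,79): 9 bp
  [79,83): 4 bp
  [83,90): 7 bp
  [90,95): 5 bp
  [95,105): 10 bp
  [105,108): 3 bp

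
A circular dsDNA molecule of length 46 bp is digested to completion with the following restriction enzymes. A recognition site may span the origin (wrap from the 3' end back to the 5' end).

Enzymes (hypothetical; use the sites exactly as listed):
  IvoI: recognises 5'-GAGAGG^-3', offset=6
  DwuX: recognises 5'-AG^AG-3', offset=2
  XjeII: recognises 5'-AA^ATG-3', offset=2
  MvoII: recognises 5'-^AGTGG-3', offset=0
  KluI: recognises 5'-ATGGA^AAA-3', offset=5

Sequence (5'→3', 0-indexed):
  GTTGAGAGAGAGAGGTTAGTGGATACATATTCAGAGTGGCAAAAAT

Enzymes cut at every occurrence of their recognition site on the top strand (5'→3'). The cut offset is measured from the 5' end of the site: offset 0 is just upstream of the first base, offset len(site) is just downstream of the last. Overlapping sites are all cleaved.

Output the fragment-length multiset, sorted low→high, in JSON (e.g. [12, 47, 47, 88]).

Scan for sites:
  IvoI (GAGAGG, off=6): starts [9] → cuts [15]
  DwuX (AGAG, off=2): starts [4, 6, 8, 10, 32] → cuts [6, 8, 10, 12, 34]
  XjeII (AAATG, off=2): starts [42] → cuts [44]
  MvoII (AGTGG, off=0): starts [17, 34] → cuts [17, 34]
  KluI (ATGGAAAA, off=5): no sites

All cut coordinates (distinct, sorted): [6, 8, 10, 12, 15, 17, 34, 44]

Fragment lengths:
  6→8: 2 bp
  8→10: 2 bp
  10→12: 2 bp
  12→15: 3 bp
  15→17: 2 bp
  17→34: 17 bp
  34→44: 10 bp
  44→6 (wrap): 46-44+6 = 8 bp

[2,2,2,2,3,8,10,17]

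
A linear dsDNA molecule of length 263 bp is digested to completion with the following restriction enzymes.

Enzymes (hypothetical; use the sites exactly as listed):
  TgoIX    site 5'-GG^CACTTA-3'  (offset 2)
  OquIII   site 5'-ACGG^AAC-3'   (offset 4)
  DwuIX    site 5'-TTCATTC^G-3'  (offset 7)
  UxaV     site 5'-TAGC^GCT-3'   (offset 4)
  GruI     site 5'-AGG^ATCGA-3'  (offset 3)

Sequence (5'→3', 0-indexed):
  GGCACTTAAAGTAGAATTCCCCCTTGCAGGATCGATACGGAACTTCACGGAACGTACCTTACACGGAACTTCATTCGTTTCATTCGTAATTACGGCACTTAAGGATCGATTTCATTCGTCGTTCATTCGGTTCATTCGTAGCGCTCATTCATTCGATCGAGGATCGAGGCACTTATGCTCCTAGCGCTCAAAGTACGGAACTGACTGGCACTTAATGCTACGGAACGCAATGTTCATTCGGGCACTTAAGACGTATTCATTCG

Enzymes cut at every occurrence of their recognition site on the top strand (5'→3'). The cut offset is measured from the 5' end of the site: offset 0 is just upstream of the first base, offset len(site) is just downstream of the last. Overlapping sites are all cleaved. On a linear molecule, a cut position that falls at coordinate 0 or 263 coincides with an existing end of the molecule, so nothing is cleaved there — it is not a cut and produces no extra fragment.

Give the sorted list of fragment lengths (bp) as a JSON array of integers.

[1,2,3,5,7,8,9,9,9,10,10,10,10,10,11,12,13,13,15,16,16,16,20,28]

Scan for sites:
  TgoIX (GGCACTTA, off=2): starts [0, 93, 167, 206, 240] → cuts [2, 95, 169, 208, 242]
  OquIII (ACGGAAC, off=4): starts [36, 46, 62, 194, 219] → cuts [40, 50, 66, 198, 223]
  DwuIX (TTCATTCG, off=7): starts [69, 78, 110, 121, 130, 147, 232, 255] → cuts [76, 85, 117, 128, 137, 154, 239, 262]
  UxaV (TAGCGCT, off=4): starts [138, 181] → cuts [142, 185]
  GruI (AGGATCGA, off=3): starts [27, 101, 159] → cuts [30, 104, 162]

All cut coordinates (distinct, sorted): [2, 30, 40, 50, 66, 76, 85, 95, 104, 117, 128, 137, 142, 154, 162, 169, 185, 198, 208, 223, 239, 242, 262]

Fragments:
  [0,2): 2 bp
  [2,30): 28 bp
  [30,40): 10 bp
  [40,50): 10 bp
  [50,66): 16 bp
  [66,76): 10 bp
  [76,85): 9 bp
  [85,95): 10 bp
  [95,104): 9 bp
  [104,117): 13 bp
  [117,128): 11 bp
  [128,137): 9 bp
  [137,142): 5 bp
  [142,154): 12 bp
  [154,162): 8 bp
  [162,169): 7 bp
  [169,185): 16 bp
  [185,198): 13 bp
  [198,208): 10 bp
  [208,223): 15 bp
  [223,239): 16 bp
  [239,242): 3 bp
  [242,262): 20 bp
  [262,263): 1 bp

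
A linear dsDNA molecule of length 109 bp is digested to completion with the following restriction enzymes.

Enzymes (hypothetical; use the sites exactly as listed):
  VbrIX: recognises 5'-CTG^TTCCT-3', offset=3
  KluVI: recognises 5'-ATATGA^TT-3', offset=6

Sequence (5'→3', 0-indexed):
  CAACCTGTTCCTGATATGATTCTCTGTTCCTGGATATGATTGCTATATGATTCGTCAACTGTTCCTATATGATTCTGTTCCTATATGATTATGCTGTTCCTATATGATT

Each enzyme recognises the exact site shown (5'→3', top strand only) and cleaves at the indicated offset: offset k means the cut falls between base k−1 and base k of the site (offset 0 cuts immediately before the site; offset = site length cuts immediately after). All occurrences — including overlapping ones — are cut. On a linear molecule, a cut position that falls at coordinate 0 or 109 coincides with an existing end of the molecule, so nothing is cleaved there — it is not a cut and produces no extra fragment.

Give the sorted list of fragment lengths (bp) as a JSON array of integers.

Scan for sites:
  VbrIX CTGTTCCT/3: at [4, 23, 58, 74, 93] ⇒ [7, 26, 61, 77, 96]
  KluVI ATATGATT/6: at [13, 33, 44, 66, 82, 101] ⇒ [19, 39, 50, 72, 88, 107]

All cut coordinates (distinct, sorted): [7, 19, 26, 39, 50, 61, 72, 77, 88, 96, 107]

Fragments:
  [0,7): 7 bp
  [7,19): 12 bp
  [19,26): 7 bp
  [26,39): 13 bp
  [39,50): 11 bp
  [50,61): 11 bp
  [61,72): 11 bp
  [72,77): 5 bp
  [77,88): 11 bp
  [88,96): 8 bp
  [96,107): 11 bp
  [107,109): 2 bp

[2,5,7,7,8,11,11,11,11,11,12,13]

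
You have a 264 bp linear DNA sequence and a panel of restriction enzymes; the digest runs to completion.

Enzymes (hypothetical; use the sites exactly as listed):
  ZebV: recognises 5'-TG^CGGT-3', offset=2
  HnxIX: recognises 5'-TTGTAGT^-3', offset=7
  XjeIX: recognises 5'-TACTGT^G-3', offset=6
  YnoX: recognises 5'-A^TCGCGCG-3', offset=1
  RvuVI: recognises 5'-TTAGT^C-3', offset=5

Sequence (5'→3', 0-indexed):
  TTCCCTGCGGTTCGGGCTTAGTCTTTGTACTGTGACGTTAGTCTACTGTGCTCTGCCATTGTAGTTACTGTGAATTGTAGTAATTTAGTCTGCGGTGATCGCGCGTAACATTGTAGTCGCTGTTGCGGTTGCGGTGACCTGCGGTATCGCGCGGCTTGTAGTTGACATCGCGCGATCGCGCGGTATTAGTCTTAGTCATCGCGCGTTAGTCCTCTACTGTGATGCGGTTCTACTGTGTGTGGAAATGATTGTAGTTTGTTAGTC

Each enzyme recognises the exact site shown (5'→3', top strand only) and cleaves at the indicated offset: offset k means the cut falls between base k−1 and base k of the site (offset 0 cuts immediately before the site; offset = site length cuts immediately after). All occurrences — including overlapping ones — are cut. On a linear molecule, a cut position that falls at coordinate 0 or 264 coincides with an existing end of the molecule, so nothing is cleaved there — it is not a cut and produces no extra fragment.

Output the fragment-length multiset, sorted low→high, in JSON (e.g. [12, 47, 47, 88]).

[1,2,3,4,5,5,6,6,6,6,7,7,8,8,8,8,9,10,10,10,11,12,12,15,15,16,16,19,19]

Site scan:
  ZebV (TGCGGT, off=2): starts [5, 90, 123, 129, 139, 222] → cuts [7, 92, 125, 131, 141, 224]
  HnxIX (TTGTAGT, off=7): starts [58, 74, 110, 155, 248] → cuts [65, 81, 117, 162, 255]
  XjeIX (TACTGTG, off=6): starts [27, 43, 65, 214, 230] → cuts [33, 49, 71, 220, 236]
  YnoX (ATCGCGCG, off=1): starts [97, 145, 166, 174, 197] → cuts [98, 146, 167, 175, 198]
  RvuVI (TTAGTC, off=5): starts [17, 37, 84, 185, 191, 205, 258] → cuts [22, 42, 89, 190, 196, 210, 263]

Pooled cuts: [7, 22, 33, 42, 49, 65, 71, 81, 89, 92, 98, 117, 125, 131, 141, 146, 162, 167, 175, 190, 196, 198, 210, 220, 224, 236, 255, 263]

Fragments:
  [0,7): 7 bp
  [7,22): 15 bp
  [22,33): 11 bp
  [33,42): 9 bp
  [42,49): 7 bp
  [49,65): 16 bp
  [65,71): 6 bp
  [71,81): 10 bp
  [81,89): 8 bp
  [89,92): 3 bp
  [92,98): 6 bp
  [98,117): 19 bp
  [117,125): 8 bp
  [125,131): 6 bp
  [131,141): 10 bp
  [141,146): 5 bp
  [146,162): 16 bp
  [162,167): 5 bp
  [167,175): 8 bp
  [175,190): 15 bp
  [190,196): 6 bp
  [196,198): 2 bp
  [198,210): 12 bp
  [210,220): 10 bp
  [220,224): 4 bp
  [224,236): 12 bp
  [236,255): 19 bp
  [255,263): 8 bp
  [263,264): 1 bp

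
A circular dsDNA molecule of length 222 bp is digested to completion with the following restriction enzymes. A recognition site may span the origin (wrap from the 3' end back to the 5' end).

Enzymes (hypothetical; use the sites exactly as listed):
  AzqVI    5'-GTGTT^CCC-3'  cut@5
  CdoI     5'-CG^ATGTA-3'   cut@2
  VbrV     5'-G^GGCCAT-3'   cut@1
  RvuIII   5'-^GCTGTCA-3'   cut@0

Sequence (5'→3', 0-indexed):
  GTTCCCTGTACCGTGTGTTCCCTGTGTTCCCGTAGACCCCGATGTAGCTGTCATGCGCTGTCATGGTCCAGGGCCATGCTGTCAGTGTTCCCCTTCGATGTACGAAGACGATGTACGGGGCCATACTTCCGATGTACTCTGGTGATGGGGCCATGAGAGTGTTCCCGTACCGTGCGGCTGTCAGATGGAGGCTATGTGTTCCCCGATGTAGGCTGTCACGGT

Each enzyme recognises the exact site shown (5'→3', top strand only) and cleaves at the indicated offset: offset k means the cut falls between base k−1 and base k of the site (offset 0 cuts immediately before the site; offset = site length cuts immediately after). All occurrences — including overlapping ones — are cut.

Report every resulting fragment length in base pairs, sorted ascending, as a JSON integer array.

Per-enzyme occurrences:
  AzqVI GTGTTCCC/5: at [14, 23, 84, 158, 195, 220] ⇒ [3, 19, 28, 89, 163, 200]
  CdoI CGATGTA/2: at [39, 95, 108, 129, 203] ⇒ [41, 97, 110, 131, 205]
  VbrV GGGCCAT/1: at [70, 117, 147] ⇒ [71, 118, 148]
  RvuIII GCTGTCA/0: at [46, 56, 77, 176, 211] ⇒ [46, 56, 77, 176, 211]

All cut coordinates (distinct, sorted): [3, 19, 28, 41, 46, 56, 71, 77, 89, 97, 110, 118, 131, 148, 163, 176, 200, 205, 211]

Fragments:
  3→19: 16 bp
  19→28: 9 bp
  28→41: 13 bp
  41→46: 5 bp
  46→56: 10 bp
  56→71: 15 bp
  71→77: 6 bp
  77→89: 12 bp
  89→97: 8 bp
  97→110: 13 bp
  110→118: 8 bp
  118→131: 13 bp
  131→148: 17 bp
  148→163: 15 bp
  163→176: 13 bp
  176→200: 24 bp
  200→205: 5 bp
  205→211: 6 bp
  211→3 (wrap): 222-211+3 = 14 bp

[5,5,6,6,8,8,9,10,12,13,13,13,13,14,15,15,16,17,24]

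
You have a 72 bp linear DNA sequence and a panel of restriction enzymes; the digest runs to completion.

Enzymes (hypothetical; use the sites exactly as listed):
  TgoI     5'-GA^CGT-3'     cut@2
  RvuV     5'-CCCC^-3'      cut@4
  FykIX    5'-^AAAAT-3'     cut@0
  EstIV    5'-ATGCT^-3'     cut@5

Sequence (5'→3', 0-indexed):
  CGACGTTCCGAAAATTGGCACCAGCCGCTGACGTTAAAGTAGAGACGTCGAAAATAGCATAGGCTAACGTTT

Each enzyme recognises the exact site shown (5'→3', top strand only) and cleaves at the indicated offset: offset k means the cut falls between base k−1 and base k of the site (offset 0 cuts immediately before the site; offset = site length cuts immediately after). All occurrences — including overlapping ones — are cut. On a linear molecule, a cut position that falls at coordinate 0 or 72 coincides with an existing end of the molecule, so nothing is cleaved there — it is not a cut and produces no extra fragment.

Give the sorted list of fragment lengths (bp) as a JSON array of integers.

Site scan:
  TgoI GACGT/2: at [1, 29, 43] ⇒ [3, 31, 45]
  RvuV (CCCC, off=4): no sites
  FykIX AAAAT/0: at [10, 50] ⇒ [10, 50]
  EstIV (ATGCT, off=5): no sites

All cut coordinates (distinct, sorted): [3, 10, 31, 45, 50]

Fragment lengths:
  [0,3): 3 bp
  [3,10): 7 bp
  [10,31): 21 bp
  [31,45): 14 bp
  [45,50): 5 bp
  [50,72): 22 bp

[3,5,7,14,21,22]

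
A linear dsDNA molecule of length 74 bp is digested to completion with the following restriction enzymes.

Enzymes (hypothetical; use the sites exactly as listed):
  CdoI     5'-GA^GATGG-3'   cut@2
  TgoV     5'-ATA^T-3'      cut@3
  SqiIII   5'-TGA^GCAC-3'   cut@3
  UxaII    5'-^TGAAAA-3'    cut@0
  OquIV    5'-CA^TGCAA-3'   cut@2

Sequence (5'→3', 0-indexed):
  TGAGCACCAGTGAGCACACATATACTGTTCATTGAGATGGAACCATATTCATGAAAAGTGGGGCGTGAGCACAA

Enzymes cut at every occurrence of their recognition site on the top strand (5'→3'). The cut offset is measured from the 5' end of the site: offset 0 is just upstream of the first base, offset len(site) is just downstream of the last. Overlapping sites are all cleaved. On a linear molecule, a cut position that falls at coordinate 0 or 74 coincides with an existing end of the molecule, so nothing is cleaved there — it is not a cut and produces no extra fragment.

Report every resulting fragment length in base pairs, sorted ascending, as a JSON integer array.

Scan for sites:
  CdoI (GAGATGG, off=2): starts [33] → cuts [35]
  TgoV (ATAT, off=3): starts [19, 44] → cuts [22, 47]
  SqiIII (TGAGCAC, off=3): starts [0, 10, 65] → cuts [3, 13, 68]
  UxaII (TGAAAA, off=0): starts [51] → cuts [51]
  OquIV (CATGCAA, off=2): no sites

Pooled cuts: [3, 13, 22, 35, 47, 51, 68]

Fragment lengths:
  [0,3): 3 bp
  [3,13): 10 bp
  [13,22): 9 bp
  [22,35): 13 bp
  [35,47): 12 bp
  [47,51): 4 bp
  [51,68): 17 bp
  [68,74): 6 bp

[3,4,6,9,10,12,13,17]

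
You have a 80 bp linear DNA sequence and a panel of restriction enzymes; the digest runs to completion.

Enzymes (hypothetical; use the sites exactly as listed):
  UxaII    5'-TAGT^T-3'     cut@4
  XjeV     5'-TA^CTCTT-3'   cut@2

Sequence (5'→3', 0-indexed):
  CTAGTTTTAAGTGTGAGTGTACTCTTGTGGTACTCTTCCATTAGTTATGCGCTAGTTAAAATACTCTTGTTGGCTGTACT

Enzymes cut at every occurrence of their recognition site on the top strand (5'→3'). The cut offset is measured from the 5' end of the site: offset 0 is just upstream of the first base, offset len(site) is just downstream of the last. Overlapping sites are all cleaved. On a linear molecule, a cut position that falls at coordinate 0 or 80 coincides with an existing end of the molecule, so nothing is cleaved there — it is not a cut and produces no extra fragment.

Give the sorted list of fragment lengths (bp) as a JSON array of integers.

[5,7,11,11,13,16,17]

Site scan:
  UxaII TAGTT/4: at [1, 41, 52] ⇒ [5, 45, 56]
  XjeV TACTCTT/2: at [19, 30, 61] ⇒ [21, 32, 63]

All cut coordinates (distinct, sorted): [5, 21, 32, 45, 56, 63]

Fragment lengths:
  [0,5): 5 bp
  [5,21): 16 bp
  [21,32): 11 bp
  [32,45): 13 bp
  [45,56): 11 bp
  [56,63): 7 bp
  [63,80): 17 bp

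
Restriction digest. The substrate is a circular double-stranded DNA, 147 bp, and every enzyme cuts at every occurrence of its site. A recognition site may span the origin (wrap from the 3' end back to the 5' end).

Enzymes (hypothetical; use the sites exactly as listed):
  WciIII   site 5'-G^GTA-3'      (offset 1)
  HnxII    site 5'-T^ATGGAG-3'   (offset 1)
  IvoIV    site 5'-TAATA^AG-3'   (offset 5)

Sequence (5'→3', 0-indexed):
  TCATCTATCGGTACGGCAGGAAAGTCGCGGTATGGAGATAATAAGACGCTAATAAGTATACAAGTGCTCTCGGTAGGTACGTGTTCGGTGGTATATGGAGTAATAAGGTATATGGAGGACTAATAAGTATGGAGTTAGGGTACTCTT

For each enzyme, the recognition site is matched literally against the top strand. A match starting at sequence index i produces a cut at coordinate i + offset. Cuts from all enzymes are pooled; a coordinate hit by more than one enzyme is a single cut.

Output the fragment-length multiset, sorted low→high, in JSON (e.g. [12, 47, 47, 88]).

Site scan:
  WciIII (GGTA, off=1): starts [9, 28, 71, 75, 89, 106, 138] → cuts [10, 29, 72, 76, 90, 107, 139]
  HnxII (TATGGAG, off=1): starts [30, 93, 110, 127] → cuts [31, 94, 111, 128]
  IvoIV (TAATAAG, off=5): starts [38, 49, 100, 120] → cuts [43, 54, 105, 125]

All cut coordinates (distinct, sorted): [10, 29, 31, 43, 54, 72, 76, 90, 94, 105, 107, 111, 125, 128, 139]

Fragments:
  10→29: 19 bp
  29→31: 2 bp
  31→43: 12 bp
  43→54: 11 bp
  54→72: 18 bp
  72→76: 4 bp
  76→90: 14 bp
  90→94: 4 bp
  94→105: 11 bp
  105→107: 2 bp
  107→111: 4 bp
  111→125: 14 bp
  125→128: 3 bp
  128→139: 11 bp
  139→10 (wrap): 147-139+10 = 18 bp

[2,2,3,4,4,4,11,11,11,12,14,14,18,18,19]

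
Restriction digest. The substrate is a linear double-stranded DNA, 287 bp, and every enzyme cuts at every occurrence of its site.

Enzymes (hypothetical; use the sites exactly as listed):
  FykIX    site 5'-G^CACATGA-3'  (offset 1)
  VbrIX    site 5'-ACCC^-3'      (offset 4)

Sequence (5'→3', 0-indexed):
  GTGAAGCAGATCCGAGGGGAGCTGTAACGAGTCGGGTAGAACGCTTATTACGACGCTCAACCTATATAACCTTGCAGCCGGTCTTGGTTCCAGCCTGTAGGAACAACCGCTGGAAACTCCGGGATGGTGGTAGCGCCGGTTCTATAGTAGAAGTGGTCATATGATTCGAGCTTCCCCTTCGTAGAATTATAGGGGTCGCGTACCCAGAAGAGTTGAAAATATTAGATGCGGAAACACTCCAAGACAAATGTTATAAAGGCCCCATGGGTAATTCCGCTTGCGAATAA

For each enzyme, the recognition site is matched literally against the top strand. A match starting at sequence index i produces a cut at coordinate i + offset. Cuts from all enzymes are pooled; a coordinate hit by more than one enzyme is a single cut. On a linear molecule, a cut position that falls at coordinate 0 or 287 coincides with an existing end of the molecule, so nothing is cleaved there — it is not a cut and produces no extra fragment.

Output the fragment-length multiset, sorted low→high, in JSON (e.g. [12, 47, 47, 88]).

[82,205]

Scan for sites:
  FykIX (GCACATGA, off=1): no sites
  VbrIX (ACCC, off=4): starts [201] → cuts [205]

Pooled cuts: [205]

Fragments:
  [0,205): 205 bp
  [205,287): 82 bp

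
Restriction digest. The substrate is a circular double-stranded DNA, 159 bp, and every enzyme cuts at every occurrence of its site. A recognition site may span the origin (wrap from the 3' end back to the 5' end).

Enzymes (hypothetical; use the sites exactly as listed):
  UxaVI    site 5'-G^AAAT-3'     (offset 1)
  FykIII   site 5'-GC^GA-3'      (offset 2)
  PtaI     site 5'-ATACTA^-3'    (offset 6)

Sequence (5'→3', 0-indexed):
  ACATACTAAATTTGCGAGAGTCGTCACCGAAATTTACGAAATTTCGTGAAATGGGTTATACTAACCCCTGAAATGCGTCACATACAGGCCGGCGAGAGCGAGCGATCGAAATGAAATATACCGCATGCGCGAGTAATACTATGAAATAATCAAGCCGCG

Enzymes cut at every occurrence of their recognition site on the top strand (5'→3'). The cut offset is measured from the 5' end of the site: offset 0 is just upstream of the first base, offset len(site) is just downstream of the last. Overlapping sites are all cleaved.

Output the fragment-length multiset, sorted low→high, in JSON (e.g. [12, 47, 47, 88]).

[2,4,5,5,6,7,7,9,9,10,11,14,15,15,17,23]

Scan for sites:
  UxaVI GAAAT/1: at [28, 37, 47, 69, 107, 112, 142] ⇒ [29, 38, 48, 70, 108, 113, 143]
  FykIII GCGA/2: at [13, 91, 97, 101, 128, 156] ⇒ [15, 93, 99, 103, 130, 158]
  PtaI ATACTA/6: at [2, 57, 135] ⇒ [8, 63, 141]

All cut coordinates (distinct, sorted): [8, 15, 29, 38, 48, 63, 70, 93, 99, 103, 108, 113, 130, 141, 143, 158]

Fragments:
  8→15: 7 bp
  15→29: 14 bp
  29→38: 9 bp
  38→48: 10 bp
  48→63: 15 bp
  63→70: 7 bp
  70→93: 23 bp
  93→99: 6 bp
  99→103: 4 bp
  103→108: 5 bp
  108→113: 5 bp
  113→130: 17 bp
  130→141: 11 bp
  141→143: 2 bp
  143→158: 15 bp
  158→8 (wrap): 159-158+8 = 9 bp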